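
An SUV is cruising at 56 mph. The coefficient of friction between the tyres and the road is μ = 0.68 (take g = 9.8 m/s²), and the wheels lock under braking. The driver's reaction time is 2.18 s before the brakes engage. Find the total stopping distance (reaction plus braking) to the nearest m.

56 mph × 0.44704 = 25.0342 m/s.
a = μg = 0.68 × 9.8 = 6.664 m/s².
Reaction distance = v·t_r = 25.0342 × 2.18 = 54.575 m.
Braking distance = v²/(2a) = 25.0342² / (2 × 6.664) = 626.711 / 13.328 = 47.022 m.
Total = 54.575 + 47.022 = 101.597 m.

Total stopping distance ≈ 102 m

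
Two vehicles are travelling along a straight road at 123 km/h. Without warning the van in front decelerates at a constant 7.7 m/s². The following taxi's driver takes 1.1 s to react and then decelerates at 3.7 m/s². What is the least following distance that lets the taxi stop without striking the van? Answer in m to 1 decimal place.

123 km/h ÷ 3.6 = 34.1667 m/s.
Leader travels v²/(2a_L) = 1167.363 / 15.400 = 75.803 m before stopping.
Follower covers v·t_r = 34.1667 × 1.1 = 37.583 m while reacting, then v²/(2a_F) = 1167.363 / 7.400 = 157.752 m while braking, for a total of 37.583 + 157.752 = 195.335 m.
Since a_F ≤ a_L and the follower starts braking later, the follower is never slower than the leader, so the closest approach is when both have stopped.
Minimum gap = 195.335 − 75.803 = 119.532 m.

Minimum gap ≈ 119.5 m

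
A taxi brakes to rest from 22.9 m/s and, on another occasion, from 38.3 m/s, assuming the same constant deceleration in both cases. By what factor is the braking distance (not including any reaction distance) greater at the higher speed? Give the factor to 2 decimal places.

Factor ≈ 2.80

Braking distance d = v²/(2a), so with a fixed, d ∝ v².
Factor = (38.3/22.9)² = 1.6725² = 2.7973.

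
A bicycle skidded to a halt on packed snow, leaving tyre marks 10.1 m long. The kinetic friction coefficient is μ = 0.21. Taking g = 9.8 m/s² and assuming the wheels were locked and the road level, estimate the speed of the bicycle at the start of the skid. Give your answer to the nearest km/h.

Deceleration a = μg = 0.21 × 9.8 = 2.058 m/s².
v = √(2a·d) = √(2 × 2.058 × 10.1) = √41.572 = 6.4476 m/s.
= 6.4476 × 3.6 = 23.211 km/h.

Initial speed ≈ 23 km/h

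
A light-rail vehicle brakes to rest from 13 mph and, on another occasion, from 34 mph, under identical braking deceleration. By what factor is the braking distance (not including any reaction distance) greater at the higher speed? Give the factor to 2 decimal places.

Braking distance d = v²/(2a), so with a fixed, d ∝ v².
Factor = (34/13)² = 2.6154² = 6.8403.

Factor ≈ 6.84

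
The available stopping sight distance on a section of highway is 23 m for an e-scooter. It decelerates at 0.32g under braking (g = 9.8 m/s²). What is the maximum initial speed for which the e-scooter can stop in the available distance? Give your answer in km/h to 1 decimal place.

a = 0.32 × 9.8 = 3.136 m/s².
v²/(2a) = d ⇒ v = √(2 × 3.136 × 23) = √144.26 = 12.0108 m/s.
12.0108 m/s × 3.6 = 43.239 km/h.

Maximum speed ≈ 43.2 km/h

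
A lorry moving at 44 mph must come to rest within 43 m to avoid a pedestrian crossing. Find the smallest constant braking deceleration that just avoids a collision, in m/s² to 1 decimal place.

44 mph × 0.44704 = 19.6698 m/s.
v² = 2a·d ⇒ a = v²/(2d) = 19.6698² / (2 × 43.000) = 386.901 / 86.000 = 4.4988 m/s².

Required deceleration ≈ 4.5 m/s²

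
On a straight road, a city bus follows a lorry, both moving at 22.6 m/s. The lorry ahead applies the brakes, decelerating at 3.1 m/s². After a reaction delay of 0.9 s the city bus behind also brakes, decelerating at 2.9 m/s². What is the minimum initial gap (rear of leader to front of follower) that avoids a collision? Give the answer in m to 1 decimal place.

Minimum gap ≈ 26.0 m

Leader travels v²/(2a_L) = 510.760 / 6.200 = 82.381 m before stopping.
Follower covers v·t_r = 22.6000 × 0.9 = 20.340 m while reacting, then v²/(2a_F) = 510.760 / 5.800 = 88.062 m while braking, for a total of 20.340 + 88.062 = 108.402 m.
Since a_F ≤ a_L and the follower starts braking later, the follower is never slower than the leader, so the closest approach is when both have stopped.
Minimum gap = 108.402 − 82.381 = 26.021 m.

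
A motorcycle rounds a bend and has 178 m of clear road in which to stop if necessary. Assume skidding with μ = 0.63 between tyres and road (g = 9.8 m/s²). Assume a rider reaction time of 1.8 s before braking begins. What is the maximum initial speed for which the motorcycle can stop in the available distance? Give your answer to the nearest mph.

Maximum speed ≈ 83 mph

a = μg = 0.63 × 9.8 = 6.174 m/s².
Stopping distance: v·t_r + v²/(2a) = 178 with t_r = 1.8 s and a = 6.174 m/s².
So v² + 22.226 v − 2197.94 = 0.
Positive root: v = −a·t_r + √((a·t_r)² + 2a·d) = −11.113 + √(123.499 + 2197.94) = 37.0683 m/s.
37.0683 m/s ÷ 0.44704 = 82.919 mph.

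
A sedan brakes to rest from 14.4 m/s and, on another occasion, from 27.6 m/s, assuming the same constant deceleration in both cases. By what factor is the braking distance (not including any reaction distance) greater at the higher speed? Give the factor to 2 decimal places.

Factor ≈ 3.67

Braking distance d = v²/(2a), so with a fixed, d ∝ v².
Factor = (27.6/14.4)² = 1.9167² = 3.6737.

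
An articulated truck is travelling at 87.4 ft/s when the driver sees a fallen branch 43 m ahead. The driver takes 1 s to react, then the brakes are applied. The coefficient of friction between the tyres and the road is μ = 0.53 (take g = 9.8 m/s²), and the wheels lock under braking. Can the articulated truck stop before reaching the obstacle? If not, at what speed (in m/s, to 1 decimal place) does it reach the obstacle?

No — it strikes the obstacle at 23.2 m/s

87.4 ft/s × 0.3048 = 26.6395 m/s.
a = μg = 0.53 × 9.8 = 5.194 m/s².
Reaction distance = 26.6395 × 1 = 26.640 m.
Braking distance needed to stop: v²/(2a) = 709.663 / 10.388 = 68.316 m, so total needed = 26.640 + 68.316 = 94.956 m > 43 m — it cannot stop.
Distance remaining when braking begins: 43 − 26.640 = 16.360 m.
v² = v₀² − 2a·d = 709.663 − 2 × 5.194 × 16.360 = 539.715 m²/s².
v = √539.715 = 23.232 m/s.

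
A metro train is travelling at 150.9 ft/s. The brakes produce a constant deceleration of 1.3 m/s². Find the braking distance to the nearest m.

Braking distance ≈ 814 m

150.9 ft/s × 0.3048 = 45.9943 m/s.
Braking distance = v²/(2a) = 45.9943² / (2 × 1.300) = 2115.476 / 2.600 = 813.645 m.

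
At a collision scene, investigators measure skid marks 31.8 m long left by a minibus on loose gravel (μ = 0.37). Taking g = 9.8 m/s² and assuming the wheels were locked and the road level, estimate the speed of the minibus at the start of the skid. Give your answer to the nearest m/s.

Initial speed ≈ 15 m/s

Deceleration a = μg = 0.37 × 9.8 = 3.626 m/s².
v = √(2a·d) = √(2 × 3.626 × 31.8) = √230.614 = 15.1860 m/s.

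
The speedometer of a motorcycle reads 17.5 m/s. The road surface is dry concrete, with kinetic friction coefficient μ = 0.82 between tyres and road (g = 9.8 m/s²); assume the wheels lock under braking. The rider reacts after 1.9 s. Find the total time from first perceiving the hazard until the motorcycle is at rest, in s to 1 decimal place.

a = μg = 0.82 × 9.8 = 8.036 m/s².
Braking time = v/a = 17.5000 / 8.036 = 2.178 s.
Total = 1.9 + 2.178 = 4.078 s.

Total time ≈ 4.1 s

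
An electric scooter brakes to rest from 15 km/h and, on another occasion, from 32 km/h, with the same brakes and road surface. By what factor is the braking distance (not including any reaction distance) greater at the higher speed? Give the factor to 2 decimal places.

Braking distance d = v²/(2a), so with a fixed, d ∝ v².
Factor = (32/15)² = 2.1333² = 4.5510.

Factor ≈ 4.55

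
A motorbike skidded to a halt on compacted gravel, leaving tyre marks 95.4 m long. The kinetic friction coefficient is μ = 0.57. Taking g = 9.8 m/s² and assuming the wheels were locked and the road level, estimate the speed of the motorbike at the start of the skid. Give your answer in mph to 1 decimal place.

Deceleration a = μg = 0.57 × 9.8 = 5.586 m/s².
v = √(2a·d) = √(2 × 5.586 × 95.4) = √1065.809 = 32.6467 m/s.
= 32.6467 ÷ 0.44704 = 73.029 mph.

Initial speed ≈ 73.0 mph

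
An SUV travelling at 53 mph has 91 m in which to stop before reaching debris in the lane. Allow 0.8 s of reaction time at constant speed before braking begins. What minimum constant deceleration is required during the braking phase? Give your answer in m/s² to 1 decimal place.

53 mph × 0.44704 = 23.6931 m/s.
Distance covered during reaction = 23.6931 × 0.8 = 18.954 m.
Distance available for braking: 91 − 18.954 = 72.046 m.
v² = 2a·d ⇒ a = v²/(2d) = 23.6931² / (2 × 72.046) = 561.363 / 144.092 = 3.8959 m/s².

Required deceleration ≈ 3.9 m/s²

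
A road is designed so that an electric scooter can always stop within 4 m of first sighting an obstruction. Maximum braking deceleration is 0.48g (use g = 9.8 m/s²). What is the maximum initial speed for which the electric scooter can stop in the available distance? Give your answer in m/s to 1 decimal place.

Maximum speed ≈ 6.1 m/s

a = 0.48 × 9.8 = 4.704 m/s².
v²/(2a) = d ⇒ v = √(2 × 4.704 × 4) = √37.63 = 6.1343 m/s.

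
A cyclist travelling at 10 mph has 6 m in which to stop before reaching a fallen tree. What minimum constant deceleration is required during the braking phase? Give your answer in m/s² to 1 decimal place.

10 mph × 0.44704 = 4.4704 m/s.
v² = 2a·d ⇒ a = v²/(2d) = 4.4704² / (2 × 6.000) = 19.984 / 12.000 = 1.6653 m/s².

Required deceleration ≈ 1.7 m/s²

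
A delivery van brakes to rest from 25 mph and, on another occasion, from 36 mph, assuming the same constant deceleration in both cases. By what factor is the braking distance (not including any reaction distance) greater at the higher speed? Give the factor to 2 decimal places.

Braking distance d = v²/(2a), so with a fixed, d ∝ v².
Factor = (36/25)² = 1.4400² = 2.0736.

Factor ≈ 2.07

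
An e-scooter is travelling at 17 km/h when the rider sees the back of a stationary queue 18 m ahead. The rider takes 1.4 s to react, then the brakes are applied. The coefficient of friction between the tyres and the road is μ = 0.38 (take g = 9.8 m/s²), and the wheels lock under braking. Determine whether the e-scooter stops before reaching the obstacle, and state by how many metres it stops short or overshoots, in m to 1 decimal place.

Yes — it stops 8.4 m short of the obstacle

17 km/h ÷ 3.6 = 4.7222 m/s.
a = μg = 0.38 × 9.8 = 3.724 m/s².
Reaction distance = 4.7222 × 1.4 = 6.611 m.
Braking distance = v²/(2a) = 22.299 / 7.448 = 2.994 m.
Total stopping distance = 6.611 + 2.994 = 9.605 m, vs 18 m available — it stops with 18 − 9.605 = 8.395 m to spare.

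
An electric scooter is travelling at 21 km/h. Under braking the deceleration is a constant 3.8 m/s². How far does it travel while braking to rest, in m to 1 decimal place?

21 km/h ÷ 3.6 = 5.8333 m/s.
Braking distance = v²/(2a) = 5.8333² / (2 × 3.800) = 34.027 / 7.600 = 4.477 m.

Braking distance ≈ 4.5 m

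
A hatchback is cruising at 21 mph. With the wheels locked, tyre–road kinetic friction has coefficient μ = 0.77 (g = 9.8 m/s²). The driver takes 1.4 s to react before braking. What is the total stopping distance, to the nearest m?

Total stopping distance ≈ 19 m

21 mph × 0.44704 = 9.3878 m/s.
a = μg = 0.77 × 9.8 = 7.546 m/s².
Reaction distance = v·t_r = 9.3878 × 1.4 = 13.143 m.
Braking distance = v²/(2a) = 9.3878² / (2 × 7.546) = 88.131 / 15.092 = 5.840 m.
Total = 13.143 + 5.840 = 18.983 m.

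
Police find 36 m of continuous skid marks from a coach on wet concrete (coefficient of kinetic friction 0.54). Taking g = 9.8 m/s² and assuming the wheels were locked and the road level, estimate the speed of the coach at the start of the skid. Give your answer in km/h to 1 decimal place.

Initial speed ≈ 70.3 km/h

Deceleration a = μg = 0.54 × 9.8 = 5.292 m/s².
v = √(2a·d) = √(2 × 5.292 × 36) = √381.024 = 19.5198 m/s.
= 19.5198 × 3.6 = 70.271 km/h.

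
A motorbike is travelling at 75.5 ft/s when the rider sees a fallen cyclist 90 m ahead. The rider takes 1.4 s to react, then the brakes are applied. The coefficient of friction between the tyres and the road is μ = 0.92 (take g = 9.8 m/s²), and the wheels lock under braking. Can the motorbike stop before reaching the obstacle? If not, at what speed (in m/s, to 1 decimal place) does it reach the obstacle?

Yes — it stops about 28.4 m short of the obstacle, so it never reaches it

75.5 ft/s × 0.3048 = 23.0124 m/s.
a = μg = 0.92 × 9.8 = 9.016 m/s².
Reaction distance = 23.0124 × 1.4 = 32.217 m.
Braking distance = v²/(2a) = 529.571 / 18.032 = 29.368 m.
Total stopping distance = 32.217 + 29.368 = 61.585 m, vs 90 m available — it stops with 90 − 61.585 = 28.415 m to spare.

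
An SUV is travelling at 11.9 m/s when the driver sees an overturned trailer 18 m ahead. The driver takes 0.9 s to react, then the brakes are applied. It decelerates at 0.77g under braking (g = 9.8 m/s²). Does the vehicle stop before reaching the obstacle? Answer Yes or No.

No

a = 0.77 × 9.8 = 7.546 m/s².
Reaction distance = 11.9000 × 0.9 = 10.710 m.
Braking distance = v²/(2a) = 141.610 / 15.092 = 9.383 m.
Total stopping distance = 10.710 + 9.383 = 20.093 m, vs 18 m available — it cannot stop in time and overshoots by 20.093 − 18 = 2.093 m.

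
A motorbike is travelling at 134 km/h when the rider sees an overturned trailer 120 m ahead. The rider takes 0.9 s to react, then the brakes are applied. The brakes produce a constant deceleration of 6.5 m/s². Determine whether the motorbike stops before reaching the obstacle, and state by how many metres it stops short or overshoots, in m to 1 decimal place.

No — it overshoots by 20.1 m

134 km/h ÷ 3.6 = 37.2222 m/s.
Reaction distance = 37.2222 × 0.9 = 33.500 m.
Braking distance = v²/(2a) = 1385.492 / 13.000 = 106.576 m.
Total stopping distance = 33.500 + 106.576 = 140.076 m, vs 120 m available — it cannot stop in time and overshoots by 140.076 − 120 = 20.076 m.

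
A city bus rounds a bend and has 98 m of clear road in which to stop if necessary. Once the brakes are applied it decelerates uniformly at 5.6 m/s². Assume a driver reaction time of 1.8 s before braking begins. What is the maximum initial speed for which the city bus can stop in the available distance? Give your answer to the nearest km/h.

Maximum speed ≈ 88 km/h

Stopping distance: v·t_r + v²/(2a) = 98 with t_r = 1.8 s and a = 5.600 m/s².
So v² + 20.160 v − 1097.60 = 0.
Positive root: v = −a·t_r + √((a·t_r)² + 2a·d) = −10.080 + √(101.606 + 1097.60) = 24.5496 m/s.
24.5496 m/s × 3.6 = 88.379 km/h.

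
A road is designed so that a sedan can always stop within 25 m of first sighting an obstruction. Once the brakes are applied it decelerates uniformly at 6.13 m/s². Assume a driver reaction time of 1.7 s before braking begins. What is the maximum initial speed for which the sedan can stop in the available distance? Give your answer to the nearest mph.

Maximum speed ≈ 22 mph

Stopping distance: v·t_r + v²/(2a) = 25 with t_r = 1.7 s and a = 6.130 m/s².
So v² + 20.842 v − 306.50 = 0.
Positive root: v = −a·t_r + √((a·t_r)² + 2a·d) = −10.421 + √(108.597 + 306.50) = 9.9529 m/s.
9.9529 m/s ÷ 0.44704 = 22.264 mph.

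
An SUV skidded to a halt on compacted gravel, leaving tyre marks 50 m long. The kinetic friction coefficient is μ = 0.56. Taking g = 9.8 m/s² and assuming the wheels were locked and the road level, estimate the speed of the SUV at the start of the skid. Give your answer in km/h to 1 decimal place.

Deceleration a = μg = 0.56 × 9.8 = 5.488 m/s².
v = √(2a·d) = √(2 × 5.488 × 50) = √548.800 = 23.4265 m/s.
= 23.4265 × 3.6 = 84.335 km/h.

Initial speed ≈ 84.3 km/h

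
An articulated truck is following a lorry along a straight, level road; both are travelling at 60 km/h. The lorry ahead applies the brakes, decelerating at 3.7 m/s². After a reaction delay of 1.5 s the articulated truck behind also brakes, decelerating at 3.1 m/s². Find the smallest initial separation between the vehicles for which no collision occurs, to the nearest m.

60 km/h ÷ 3.6 = 16.6667 m/s.
Leader travels v²/(2a_L) = 277.779 / 7.400 = 37.538 m before stopping.
Follower covers v·t_r = 16.6667 × 1.5 = 25.000 m while reacting, then v²/(2a_F) = 277.779 / 6.200 = 44.803 m while braking, for a total of 25.000 + 44.803 = 69.803 m.
Since a_F ≤ a_L and the follower starts braking later, the follower is never slower than the leader, so the closest approach is when both have stopped.
Minimum gap = 69.803 − 37.538 = 32.265 m.

Minimum gap ≈ 32 m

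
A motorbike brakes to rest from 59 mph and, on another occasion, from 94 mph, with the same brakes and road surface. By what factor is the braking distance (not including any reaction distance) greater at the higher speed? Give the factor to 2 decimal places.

Factor ≈ 2.54

Braking distance d = v²/(2a), so with a fixed, d ∝ v².
Factor = (94/59)² = 1.5932² = 2.5383.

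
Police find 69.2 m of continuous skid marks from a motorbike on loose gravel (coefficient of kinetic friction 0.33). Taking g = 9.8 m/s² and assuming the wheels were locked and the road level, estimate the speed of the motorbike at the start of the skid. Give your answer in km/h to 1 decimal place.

Deceleration a = μg = 0.33 × 9.8 = 3.234 m/s².
v = √(2a·d) = √(2 × 3.234 × 69.2) = √447.586 = 21.1562 m/s.
= 21.1562 × 3.6 = 76.162 km/h.

Initial speed ≈ 76.2 km/h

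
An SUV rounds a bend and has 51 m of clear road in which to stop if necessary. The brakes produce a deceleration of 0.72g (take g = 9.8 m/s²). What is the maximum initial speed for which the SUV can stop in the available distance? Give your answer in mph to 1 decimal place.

a = 0.72 × 9.8 = 7.056 m/s².
v²/(2a) = d ⇒ v = √(2 × 7.056 × 51) = √719.71 = 26.8274 m/s.
26.8274 m/s ÷ 0.44704 = 60.011 mph.

Maximum speed ≈ 60.0 mph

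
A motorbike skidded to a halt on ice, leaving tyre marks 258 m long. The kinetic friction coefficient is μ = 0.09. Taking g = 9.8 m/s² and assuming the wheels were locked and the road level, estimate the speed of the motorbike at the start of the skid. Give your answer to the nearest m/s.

Initial speed ≈ 21 m/s

Deceleration a = μg = 0.09 × 9.8 = 0.882 m/s².
v = √(2a·d) = √(2 × 0.882 × 258) = √455.112 = 21.3334 m/s.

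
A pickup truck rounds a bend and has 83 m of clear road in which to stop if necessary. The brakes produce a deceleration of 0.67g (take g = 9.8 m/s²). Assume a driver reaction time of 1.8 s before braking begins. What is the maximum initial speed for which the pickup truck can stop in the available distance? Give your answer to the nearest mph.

Maximum speed ≈ 52 mph

a = 0.67 × 9.8 = 6.566 m/s².
Stopping distance: v·t_r + v²/(2a) = 83 with t_r = 1.8 s and a = 6.566 m/s².
So v² + 23.638 v − 1089.96 = 0.
Positive root: v = −a·t_r + √((a·t_r)² + 2a·d) = −11.819 + √(139.689 + 1089.96) = 23.2474 m/s.
23.2474 m/s ÷ 0.44704 = 52.003 mph.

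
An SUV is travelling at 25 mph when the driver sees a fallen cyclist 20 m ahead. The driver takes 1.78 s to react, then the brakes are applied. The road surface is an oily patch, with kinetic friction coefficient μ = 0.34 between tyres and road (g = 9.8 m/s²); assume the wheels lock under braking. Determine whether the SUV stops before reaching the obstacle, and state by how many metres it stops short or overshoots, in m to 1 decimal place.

No — it overshoots by 18.6 m

25 mph × 0.44704 = 11.1760 m/s.
a = μg = 0.34 × 9.8 = 3.332 m/s².
Reaction distance = 11.1760 × 1.78 = 19.893 m.
Braking distance = v²/(2a) = 124.903 / 6.664 = 18.743 m.
Total stopping distance = 19.893 + 18.743 = 38.636 m, vs 20 m available — it cannot stop in time and overshoots by 38.636 − 20 = 18.636 m.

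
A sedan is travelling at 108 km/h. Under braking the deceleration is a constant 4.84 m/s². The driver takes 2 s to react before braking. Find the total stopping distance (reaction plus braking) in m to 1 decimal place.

108 km/h ÷ 3.6 = 30.0000 m/s.
Reaction distance = v·t_r = 30.0000 × 2 = 60.000 m.
Braking distance = v²/(2a) = 30.0000² / (2 × 4.840) = 900.000 / 9.680 = 92.975 m.
Total = 60.000 + 92.975 = 152.975 m.

Total stopping distance ≈ 153.0 m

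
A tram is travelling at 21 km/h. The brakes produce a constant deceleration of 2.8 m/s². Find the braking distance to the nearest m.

21 km/h ÷ 3.6 = 5.8333 m/s.
Braking distance = v²/(2a) = 5.8333² / (2 × 2.800) = 34.027 / 5.600 = 6.076 m.

Braking distance ≈ 6 m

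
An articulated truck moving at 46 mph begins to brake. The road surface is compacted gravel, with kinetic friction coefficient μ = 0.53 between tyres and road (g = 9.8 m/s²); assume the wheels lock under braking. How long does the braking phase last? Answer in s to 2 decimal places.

46 mph × 0.44704 = 20.5638 m/s.
a = μg = 0.53 × 9.8 = 5.194 m/s².
Braking time = v/a = 20.5638 / 5.194 = 3.959 s.

Braking time ≈ 3.96 s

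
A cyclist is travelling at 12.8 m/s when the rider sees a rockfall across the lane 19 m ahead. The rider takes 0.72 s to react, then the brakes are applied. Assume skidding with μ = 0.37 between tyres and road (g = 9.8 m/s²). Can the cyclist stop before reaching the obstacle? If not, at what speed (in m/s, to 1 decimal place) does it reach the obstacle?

a = μg = 0.37 × 9.8 = 3.626 m/s².
Reaction distance = 12.8000 × 0.72 = 9.216 m.
Braking distance needed to stop: v²/(2a) = 163.840 / 7.252 = 22.592 m, so total needed = 9.216 + 22.592 = 31.808 m > 19 m — it cannot stop.
Distance remaining when braking begins: 19 − 9.216 = 9.784 m.
v² = v₀² − 2a·d = 163.840 − 2 × 3.626 × 9.784 = 92.886 m²/s².
v = √92.886 = 9.638 m/s.

No — it strikes the obstacle at 9.6 m/s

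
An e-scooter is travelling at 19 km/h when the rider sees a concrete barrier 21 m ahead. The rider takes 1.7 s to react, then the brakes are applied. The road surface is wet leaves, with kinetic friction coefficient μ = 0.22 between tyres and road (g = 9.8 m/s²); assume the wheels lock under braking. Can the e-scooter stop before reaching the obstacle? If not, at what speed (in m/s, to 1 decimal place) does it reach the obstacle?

Yes — it stops about 5.6 m short of the obstacle, so it never reaches it

19 km/h ÷ 3.6 = 5.2778 m/s.
a = μg = 0.22 × 9.8 = 2.156 m/s².
Reaction distance = 5.2778 × 1.7 = 8.972 m.
Braking distance = v²/(2a) = 27.855 / 4.312 = 6.460 m.
Total stopping distance = 8.972 + 6.460 = 15.432 m, vs 21 m available — it stops with 21 − 15.432 = 5.568 m to spare.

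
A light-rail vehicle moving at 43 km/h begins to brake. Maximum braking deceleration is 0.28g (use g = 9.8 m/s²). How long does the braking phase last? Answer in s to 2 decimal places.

43 km/h ÷ 3.6 = 11.9444 m/s.
a = 0.28 × 9.8 = 2.744 m/s².
Braking time = v/a = 11.9444 / 2.744 = 4.353 s.

Braking time ≈ 4.35 s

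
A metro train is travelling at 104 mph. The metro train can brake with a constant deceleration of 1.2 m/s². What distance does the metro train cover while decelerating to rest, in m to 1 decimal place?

104 mph × 0.44704 = 46.4922 m/s.
Braking distance = v²/(2a) = 46.4922² / (2 × 1.200) = 2161.525 / 2.400 = 900.635 m.

Braking distance ≈ 900.6 m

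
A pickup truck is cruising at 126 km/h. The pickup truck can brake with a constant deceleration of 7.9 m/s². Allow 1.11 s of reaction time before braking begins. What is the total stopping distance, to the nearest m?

Total stopping distance ≈ 116 m

126 km/h ÷ 3.6 = 35.0000 m/s.
Reaction distance = v·t_r = 35.0000 × 1.11 = 38.850 m.
Braking distance = v²/(2a) = 35.0000² / (2 × 7.900) = 1225.000 / 15.800 = 77.532 m.
Total = 38.850 + 77.532 = 116.382 m.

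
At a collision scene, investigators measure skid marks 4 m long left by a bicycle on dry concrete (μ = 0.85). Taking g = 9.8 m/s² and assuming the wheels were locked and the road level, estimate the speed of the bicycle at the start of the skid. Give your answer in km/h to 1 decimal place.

Deceleration a = μg = 0.85 × 9.8 = 8.330 m/s².
v = √(2a·d) = √(2 × 8.330 × 4) = √66.640 = 8.1633 m/s.
= 8.1633 × 3.6 = 29.388 km/h.

Initial speed ≈ 29.4 km/h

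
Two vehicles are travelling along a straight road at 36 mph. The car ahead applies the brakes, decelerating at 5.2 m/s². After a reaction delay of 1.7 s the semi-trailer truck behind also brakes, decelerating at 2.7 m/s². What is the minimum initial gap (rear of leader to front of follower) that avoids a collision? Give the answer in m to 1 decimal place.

Minimum gap ≈ 50.4 m

36 mph × 0.44704 = 16.0934 m/s.
Leader travels v²/(2a_L) = 258.998 / 10.400 = 24.904 m before stopping.
Follower covers v·t_r = 16.0934 × 1.7 = 27.359 m while reacting, then v²/(2a_F) = 258.998 / 5.400 = 47.963 m while braking, for a total of 27.359 + 47.963 = 75.322 m.
Since a_F ≤ a_L and the follower starts braking later, the follower is never slower than the leader, so the closest approach is when both have stopped.
Minimum gap = 75.322 − 24.904 = 50.418 m.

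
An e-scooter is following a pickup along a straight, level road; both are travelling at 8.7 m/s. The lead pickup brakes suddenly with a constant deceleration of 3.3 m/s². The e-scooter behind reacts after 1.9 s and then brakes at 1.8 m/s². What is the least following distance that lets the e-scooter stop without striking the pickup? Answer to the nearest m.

Leader travels v²/(2a_L) = 75.690 / 6.600 = 11.468 m before stopping.
Follower covers v·t_r = 8.7000 × 1.9 = 16.530 m while reacting, then v²/(2a_F) = 75.690 / 3.600 = 21.025 m while braking, for a total of 16.530 + 21.025 = 37.555 m.
Since a_F ≤ a_L and the follower starts braking later, the follower is never slower than the leader, so the closest approach is when both have stopped.
Minimum gap = 37.555 − 11.468 = 26.087 m.

Minimum gap ≈ 26 m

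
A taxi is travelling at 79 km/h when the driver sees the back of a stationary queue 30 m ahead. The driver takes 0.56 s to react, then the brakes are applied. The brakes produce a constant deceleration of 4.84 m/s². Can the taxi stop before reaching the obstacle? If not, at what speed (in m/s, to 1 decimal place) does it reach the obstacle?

No — it strikes the obstacle at 17.6 m/s

79 km/h ÷ 3.6 = 21.9444 m/s.
Reaction distance = 21.9444 × 0.56 = 12.289 m.
Braking distance needed to stop: v²/(2a) = 481.557 / 9.680 = 49.748 m, so total needed = 12.289 + 49.748 = 62.037 m > 30 m — it cannot stop.
Distance remaining when braking begins: 30 − 12.289 = 17.711 m.
v² = v₀² − 2a·d = 481.557 − 2 × 4.840 × 17.711 = 310.115 m²/s².
v = √310.115 = 17.610 m/s.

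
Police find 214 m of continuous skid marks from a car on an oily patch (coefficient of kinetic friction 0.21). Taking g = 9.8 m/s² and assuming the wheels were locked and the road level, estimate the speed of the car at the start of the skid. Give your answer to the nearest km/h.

Initial speed ≈ 107 km/h

Deceleration a = μg = 0.21 × 9.8 = 2.058 m/s².
v = √(2a·d) = √(2 × 2.058 × 214) = √880.824 = 29.6787 m/s.
= 29.6787 × 3.6 = 106.843 km/h.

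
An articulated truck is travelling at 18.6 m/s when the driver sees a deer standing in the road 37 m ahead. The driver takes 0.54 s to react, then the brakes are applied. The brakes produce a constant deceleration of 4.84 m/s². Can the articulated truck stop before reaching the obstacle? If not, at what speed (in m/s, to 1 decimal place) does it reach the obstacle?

Reaction distance = 18.6000 × 0.54 = 10.044 m.
Braking distance needed to stop: v²/(2a) = 345.960 / 9.680 = 35.740 m, so total needed = 10.044 + 35.740 = 45.784 m > 37 m — it cannot stop.
Distance remaining when braking begins: 37 − 10.044 = 26.956 m.
v² = v₀² − 2a·d = 345.960 − 2 × 4.840 × 26.956 = 85.026 m²/s².
v = √85.026 = 9.221 m/s.

No — it strikes the obstacle at 9.2 m/s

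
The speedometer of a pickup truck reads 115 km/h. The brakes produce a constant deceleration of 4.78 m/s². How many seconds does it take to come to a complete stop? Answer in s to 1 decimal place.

Braking time ≈ 6.7 s

115 km/h ÷ 3.6 = 31.9444 m/s.
Braking time = v/a = 31.9444 / 4.780 = 6.683 s.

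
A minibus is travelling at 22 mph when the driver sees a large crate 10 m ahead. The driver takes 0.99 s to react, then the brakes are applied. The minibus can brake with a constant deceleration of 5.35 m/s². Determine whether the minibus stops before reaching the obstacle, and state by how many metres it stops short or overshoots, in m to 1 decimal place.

22 mph × 0.44704 = 9.8349 m/s.
Reaction distance = 9.8349 × 0.99 = 9.737 m.
Braking distance = v²/(2a) = 96.725 / 10.700 = 9.040 m.
Total stopping distance = 9.737 + 9.040 = 18.777 m, vs 10 m available — it cannot stop in time and overshoots by 18.777 − 10 = 8.777 m.

No — it overshoots by 8.8 m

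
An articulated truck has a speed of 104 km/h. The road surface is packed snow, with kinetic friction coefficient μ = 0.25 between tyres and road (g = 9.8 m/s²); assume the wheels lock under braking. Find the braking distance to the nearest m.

Braking distance ≈ 170 m

104 km/h ÷ 3.6 = 28.8889 m/s.
a = μg = 0.25 × 9.8 = 2.450 m/s².
Braking distance = v²/(2a) = 28.8889² / (2 × 2.450) = 834.569 / 4.900 = 170.320 m.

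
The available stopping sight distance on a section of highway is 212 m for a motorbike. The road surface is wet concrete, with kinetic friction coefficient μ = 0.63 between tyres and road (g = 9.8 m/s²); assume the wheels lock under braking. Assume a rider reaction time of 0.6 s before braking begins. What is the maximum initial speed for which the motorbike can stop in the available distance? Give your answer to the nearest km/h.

Maximum speed ≈ 171 km/h

a = μg = 0.63 × 9.8 = 6.174 m/s².
Stopping distance: v·t_r + v²/(2a) = 212 with t_r = 0.6 s and a = 6.174 m/s².
So v² + 7.409 v − 2617.78 = 0.
Positive root: v = −a·t_r + √((a·t_r)² + 2a·d) = −3.704 + √(13.720 + 2617.78) = 47.5941 m/s.
47.5941 m/s × 3.6 = 171.339 km/h.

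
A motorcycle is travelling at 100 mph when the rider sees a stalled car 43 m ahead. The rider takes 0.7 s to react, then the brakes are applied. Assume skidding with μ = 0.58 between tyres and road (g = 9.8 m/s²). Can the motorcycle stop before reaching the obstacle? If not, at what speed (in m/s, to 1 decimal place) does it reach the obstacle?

100 mph × 0.44704 = 44.7040 m/s.
a = μg = 0.58 × 9.8 = 5.684 m/s².
Reaction distance = 44.7040 × 0.7 = 31.293 m.
Braking distance needed to stop: v²/(2a) = 1998.448 / 11.368 = 175.796 m, so total needed = 31.293 + 175.796 = 207.089 m > 43 m — it cannot stop.
Distance remaining when braking begins: 43 − 31.293 = 11.707 m.
v² = v₀² − 2a·d = 1998.448 − 2 × 5.684 × 11.707 = 1865.363 m²/s².
v = √1865.363 = 43.190 m/s.

No — it strikes the obstacle at 43.2 m/s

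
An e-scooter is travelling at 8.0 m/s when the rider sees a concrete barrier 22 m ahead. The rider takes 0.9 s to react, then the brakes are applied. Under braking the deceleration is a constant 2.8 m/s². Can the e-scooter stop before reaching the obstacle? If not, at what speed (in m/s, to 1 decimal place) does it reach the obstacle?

Yes — it stops about 3.4 m short of the obstacle, so it never reaches it

Reaction distance = 8.0000 × 0.9 = 7.200 m.
Braking distance = v²/(2a) = 64.000 / 5.600 = 11.429 m.
Total stopping distance = 7.200 + 11.429 = 18.629 m, vs 22 m available — it stops with 22 − 18.629 = 3.371 m to spare.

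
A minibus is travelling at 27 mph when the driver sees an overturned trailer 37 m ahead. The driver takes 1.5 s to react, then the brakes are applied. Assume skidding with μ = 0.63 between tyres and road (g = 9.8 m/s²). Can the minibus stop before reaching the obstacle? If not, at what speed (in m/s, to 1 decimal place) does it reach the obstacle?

27 mph × 0.44704 = 12.0701 m/s.
a = μg = 0.63 × 9.8 = 6.174 m/s².
Reaction distance = 12.0701 × 1.5 = 18.105 m.
Braking distance = v²/(2a) = 145.687 / 12.348 = 11.798 m.
Total stopping distance = 18.105 + 11.798 = 29.903 m, vs 37 m available — it stops with 37 − 29.903 = 7.097 m to spare.

Yes — it stops about 7.1 m short of the obstacle, so it never reaches it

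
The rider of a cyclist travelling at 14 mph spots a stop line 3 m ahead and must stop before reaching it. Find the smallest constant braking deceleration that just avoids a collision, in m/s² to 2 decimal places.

Required deceleration ≈ 6.53 m/s²

14 mph × 0.44704 = 6.2586 m/s.
v² = 2a·d ⇒ a = v²/(2d) = 6.2586² / (2 × 3.000) = 39.170 / 6.000 = 6.5283 m/s².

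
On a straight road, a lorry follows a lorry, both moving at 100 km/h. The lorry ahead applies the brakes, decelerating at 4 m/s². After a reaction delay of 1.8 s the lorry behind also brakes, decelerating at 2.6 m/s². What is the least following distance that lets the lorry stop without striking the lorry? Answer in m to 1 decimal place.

Minimum gap ≈ 101.9 m

100 km/h ÷ 3.6 = 27.7778 m/s.
Leader travels v²/(2a_L) = 771.606 / 8.000 = 96.451 m before stopping.
Follower covers v·t_r = 27.7778 × 1.8 = 50.000 m while reacting, then v²/(2a_F) = 771.606 / 5.200 = 148.386 m while braking, for a total of 50.000 + 148.386 = 198.386 m.
Since a_F ≤ a_L and the follower starts braking later, the follower is never slower than the leader, so the closest approach is when both have stopped.
Minimum gap = 198.386 − 96.451 = 101.935 m.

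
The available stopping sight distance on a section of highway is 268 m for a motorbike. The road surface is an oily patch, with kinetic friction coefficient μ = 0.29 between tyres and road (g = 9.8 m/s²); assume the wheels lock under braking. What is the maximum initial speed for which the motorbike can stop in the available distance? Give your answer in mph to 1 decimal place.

a = μg = 0.29 × 9.8 = 2.842 m/s².
v²/(2a) = d ⇒ v = √(2 × 2.842 × 268) = √1523.31 = 39.0296 m/s.
39.0296 m/s ÷ 0.44704 = 87.307 mph.

Maximum speed ≈ 87.3 mph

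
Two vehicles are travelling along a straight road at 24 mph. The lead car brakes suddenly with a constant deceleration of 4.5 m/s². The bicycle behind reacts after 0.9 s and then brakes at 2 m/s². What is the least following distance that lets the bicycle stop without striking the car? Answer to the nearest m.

24 mph × 0.44704 = 10.7290 m/s.
Leader travels v²/(2a_L) = 115.111 / 9.000 = 12.790 m before stopping.
Follower covers v·t_r = 10.7290 × 0.9 = 9.656 m while reacting, then v²/(2a_F) = 115.111 / 4.000 = 28.778 m while braking, for a total of 9.656 + 28.778 = 38.434 m.
Since a_F ≤ a_L and the follower starts braking later, the follower is never slower than the leader, so the closest approach is when both have stopped.
Minimum gap = 38.434 − 12.790 = 25.644 m.

Minimum gap ≈ 26 m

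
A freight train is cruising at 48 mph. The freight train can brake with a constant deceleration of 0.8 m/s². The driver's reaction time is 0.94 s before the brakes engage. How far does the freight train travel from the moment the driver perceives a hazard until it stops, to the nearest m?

Total stopping distance ≈ 308 m

48 mph × 0.44704 = 21.4579 m/s.
Reaction distance = v·t_r = 21.4579 × 0.94 = 20.170 m.
Braking distance = v²/(2a) = 21.4579² / (2 × 0.800) = 460.441 / 1.600 = 287.776 m.
Total = 20.170 + 287.776 = 307.946 m.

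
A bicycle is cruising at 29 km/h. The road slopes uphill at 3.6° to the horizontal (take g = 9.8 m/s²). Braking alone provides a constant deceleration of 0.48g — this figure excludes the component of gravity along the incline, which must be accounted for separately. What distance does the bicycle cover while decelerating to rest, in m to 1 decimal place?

29 km/h ÷ 3.6 = 8.0556 m/s.
a = 0.48 × 9.8 = 4.704 m/s².
Gravity along the uphill slope adds to the braking deceleration: a_eff = 4.704 + 9.8·sin 3.6° = 4.704 + 0.615 = 5.319 m/s².
Braking distance = v²/(2a) = 8.0556² / (2 × 5.319) = 64.893 / 10.638 = 6.100 m.

Braking distance ≈ 6.1 m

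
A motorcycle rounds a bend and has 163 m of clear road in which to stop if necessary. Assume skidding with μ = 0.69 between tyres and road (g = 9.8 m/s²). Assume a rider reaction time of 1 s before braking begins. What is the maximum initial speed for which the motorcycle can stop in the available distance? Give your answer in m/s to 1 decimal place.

a = μg = 0.69 × 9.8 = 6.762 m/s².
Stopping distance: v·t_r + v²/(2a) = 163 with t_r = 1 s and a = 6.762 m/s².
So v² + 13.524 v − 2204.41 = 0.
Positive root: v = −a·t_r + √((a·t_r)² + 2a·d) = −6.762 + √(45.725 + 2204.41) = 40.6736 m/s.

Maximum speed ≈ 40.7 m/s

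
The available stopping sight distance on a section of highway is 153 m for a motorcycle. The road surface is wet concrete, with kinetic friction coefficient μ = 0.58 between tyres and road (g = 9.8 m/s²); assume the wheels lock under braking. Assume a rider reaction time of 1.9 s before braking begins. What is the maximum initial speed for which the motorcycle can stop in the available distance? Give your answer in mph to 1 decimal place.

a = μg = 0.58 × 9.8 = 5.684 m/s².
Stopping distance: v·t_r + v²/(2a) = 153 with t_r = 1.9 s and a = 5.684 m/s².
So v² + 21.599 v − 1739.30 = 0.
Positive root: v = −a·t_r + √((a·t_r)² + 2a·d) = −10.800 + √(116.640 + 1739.30) = 32.2806 m/s.
32.2806 m/s ÷ 0.44704 = 72.210 mph.

Maximum speed ≈ 72.2 mph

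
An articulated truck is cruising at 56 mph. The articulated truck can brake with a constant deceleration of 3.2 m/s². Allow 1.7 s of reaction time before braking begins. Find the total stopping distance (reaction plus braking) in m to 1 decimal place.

56 mph × 0.44704 = 25.0342 m/s.
Reaction distance = v·t_r = 25.0342 × 1.7 = 42.558 m.
Braking distance = v²/(2a) = 25.0342² / (2 × 3.200) = 626.711 / 6.400 = 97.924 m.
Total = 42.558 + 97.924 = 140.482 m.

Total stopping distance ≈ 140.5 m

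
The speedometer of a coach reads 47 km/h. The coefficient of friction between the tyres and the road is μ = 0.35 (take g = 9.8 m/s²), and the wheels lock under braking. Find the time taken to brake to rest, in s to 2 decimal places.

Braking time ≈ 3.81 s

47 km/h ÷ 3.6 = 13.0556 m/s.
a = μg = 0.35 × 9.8 = 3.430 m/s².
Braking time = v/a = 13.0556 / 3.430 = 3.806 s.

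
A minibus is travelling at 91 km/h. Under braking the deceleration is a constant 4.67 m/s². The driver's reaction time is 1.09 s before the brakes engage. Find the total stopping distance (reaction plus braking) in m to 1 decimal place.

Total stopping distance ≈ 96.0 m

91 km/h ÷ 3.6 = 25.2778 m/s.
Reaction distance = v·t_r = 25.2778 × 1.09 = 27.553 m.
Braking distance = v²/(2a) = 25.2778² / (2 × 4.670) = 638.967 / 9.340 = 68.412 m.
Total = 27.553 + 68.412 = 95.965 m.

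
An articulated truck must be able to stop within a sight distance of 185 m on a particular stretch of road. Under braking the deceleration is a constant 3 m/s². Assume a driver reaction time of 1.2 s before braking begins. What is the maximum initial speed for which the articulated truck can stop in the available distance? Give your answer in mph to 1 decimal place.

Maximum speed ≈ 66.9 mph

Stopping distance: v·t_r + v²/(2a) = 185 with t_r = 1.2 s and a = 3.000 m/s².
So v² + 7.200 v − 1110.00 = 0.
Positive root: v = −a·t_r + √((a·t_r)² + 2a·d) = −3.600 + √(12.960 + 1110.00) = 29.9106 m/s.
29.9106 m/s ÷ 0.44704 = 66.908 mph.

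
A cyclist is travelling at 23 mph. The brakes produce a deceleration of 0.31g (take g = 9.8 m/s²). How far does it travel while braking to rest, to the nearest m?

23 mph × 0.44704 = 10.2819 m/s.
a = 0.31 × 9.8 = 3.038 m/s².
Braking distance = v²/(2a) = 10.2819² / (2 × 3.038) = 105.717 / 6.076 = 17.399 m.

Braking distance ≈ 17 m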